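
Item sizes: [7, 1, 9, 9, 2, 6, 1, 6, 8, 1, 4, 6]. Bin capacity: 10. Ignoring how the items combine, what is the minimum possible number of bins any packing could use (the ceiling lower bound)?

6 bins

Total size = 7 + 1 + 9 + 9 + 2 + 6 + 1 + 6 + 8 + 1 + 4 + 6 = 60.
⌈60 / 10⌉ = 6.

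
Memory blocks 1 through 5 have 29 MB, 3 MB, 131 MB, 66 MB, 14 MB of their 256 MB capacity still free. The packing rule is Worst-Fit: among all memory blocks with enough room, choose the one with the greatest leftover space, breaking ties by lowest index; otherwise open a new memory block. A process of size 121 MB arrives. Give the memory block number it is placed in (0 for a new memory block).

Memory blocks with room: memory block 3 (131 MB).
Most room is memory block 3 with 131 MB free.

3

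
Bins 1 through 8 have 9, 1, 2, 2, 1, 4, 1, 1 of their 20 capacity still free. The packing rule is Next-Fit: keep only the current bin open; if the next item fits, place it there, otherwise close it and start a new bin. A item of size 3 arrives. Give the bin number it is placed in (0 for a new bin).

Next-Fit only looks at bin 8, which has 1 free.
3 does not fit, so a new bin is opened.

0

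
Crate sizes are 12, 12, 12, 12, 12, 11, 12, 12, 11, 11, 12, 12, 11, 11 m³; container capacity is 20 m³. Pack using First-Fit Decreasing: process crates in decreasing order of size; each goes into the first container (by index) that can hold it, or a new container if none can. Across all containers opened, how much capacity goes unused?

Sorted descending: 12, 12, 12, 12, 12, 12, 12, 12, 12, 11, 11, 11, 11, 11.
12 m³ → container 1 (remaining 8 m³)
12 m³ → container 2 (remaining 8 m³)
12 m³ → container 3 (remaining 8 m³)
12 m³ → container 4 (remaining 8 m³)
12 m³ → container 5 (remaining 8 m³)
12 m³ → container 6 (remaining 8 m³)
12 m³ → container 7 (remaining 8 m³)
12 m³ → container 8 (remaining 8 m³)
12 m³ → container 9 (remaining 8 m³)
11 m³ → container 10 (remaining 9 m³)
11 m³ → container 11 (remaining 9 m³)
11 m³ → container 12 (remaining 9 m³)
11 m³ → container 13 (remaining 9 m³)
11 m³ → container 14 (remaining 9 m³)
14 containers × 20 m³ = 280 m³; used 163 m³; unused 117 m³.

117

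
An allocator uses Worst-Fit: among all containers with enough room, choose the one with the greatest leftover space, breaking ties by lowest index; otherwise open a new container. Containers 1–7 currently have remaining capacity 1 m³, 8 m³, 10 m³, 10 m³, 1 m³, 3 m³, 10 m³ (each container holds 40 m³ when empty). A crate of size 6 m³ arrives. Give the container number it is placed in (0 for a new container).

3

Containers with room: container 2 (8 m³), container 3 (10 m³), container 4 (10 m³), container 7 (10 m³).
Most room is container 3 with 10 m³ free.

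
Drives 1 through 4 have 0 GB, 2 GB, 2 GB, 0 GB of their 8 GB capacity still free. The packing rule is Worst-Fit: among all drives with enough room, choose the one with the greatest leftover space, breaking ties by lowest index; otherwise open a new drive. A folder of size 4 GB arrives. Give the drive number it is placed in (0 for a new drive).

0

No drive has ≥ 4 GB free, so a new drive is opened.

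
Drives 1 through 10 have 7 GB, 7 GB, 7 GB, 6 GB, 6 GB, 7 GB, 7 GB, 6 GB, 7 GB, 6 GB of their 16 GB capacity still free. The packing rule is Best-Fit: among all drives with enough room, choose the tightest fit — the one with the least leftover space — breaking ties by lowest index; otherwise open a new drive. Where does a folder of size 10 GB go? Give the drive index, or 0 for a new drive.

No drive has ≥ 10 GB free, so a new drive is opened.

0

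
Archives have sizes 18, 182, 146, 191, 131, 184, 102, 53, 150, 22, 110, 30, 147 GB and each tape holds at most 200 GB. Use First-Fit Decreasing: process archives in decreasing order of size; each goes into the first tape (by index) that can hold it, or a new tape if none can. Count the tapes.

Sorted descending: 191, 184, 182, 150, 147, 146, 131, 110, 102, 53, 30, 22, 18.
191 GB → tape 1 (remaining 9 GB)
184 GB → tape 2 (remaining 16 GB)
182 GB → tape 3 (remaining 18 GB)
150 GB → tape 4 (remaining 50 GB)
147 GB → tape 5 (remaining 53 GB)
146 GB → tape 6 (remaining 54 GB)
131 GB → tape 7 (remaining 69 GB)
110 GB → tape 8 (remaining 90 GB)
102 GB → tape 9 (remaining 98 GB)
53 GB → tape 5 (remaining 0 GB)
30 GB → tape 4 (remaining 20 GB)
22 GB → tape 6 (remaining 32 GB)
18 GB → tape 3 (remaining 0 GB)

9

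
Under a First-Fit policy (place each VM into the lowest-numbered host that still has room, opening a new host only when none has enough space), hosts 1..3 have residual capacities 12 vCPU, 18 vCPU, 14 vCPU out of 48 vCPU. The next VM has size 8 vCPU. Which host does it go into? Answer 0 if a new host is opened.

1

Hosts with room: host 1 (12 vCPU), host 2 (18 vCPU), host 3 (14 vCPU).
The first with room is host 1.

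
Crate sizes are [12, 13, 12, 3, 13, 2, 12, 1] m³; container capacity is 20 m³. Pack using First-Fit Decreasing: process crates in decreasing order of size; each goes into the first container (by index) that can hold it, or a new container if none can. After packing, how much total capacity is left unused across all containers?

Sorted descending: 13, 13, 12, 12, 12, 3, 2, 1.
13 m³ → container 1 (remaining 7 m³)
13 m³ → container 2 (remaining 7 m³)
12 m³ → container 3 (remaining 8 m³)
12 m³ → container 4 (remaining 8 m³)
12 m³ → container 5 (remaining 8 m³)
3 m³ → container 1 (remaining 4 m³)
2 m³ → container 1 (remaining 2 m³)
1 m³ → container 1 (remaining 1 m³)
5 containers × 20 m³ = 100 m³; used 68 m³; unused 32 m³.

32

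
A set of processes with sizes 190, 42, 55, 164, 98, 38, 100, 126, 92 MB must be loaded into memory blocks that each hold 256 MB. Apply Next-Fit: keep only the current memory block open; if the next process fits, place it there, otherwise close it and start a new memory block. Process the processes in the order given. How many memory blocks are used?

4

190 MB → memory block 1 (remaining 66 MB)
42 MB → memory block 1 (remaining 24 MB)
55 MB → memory block 2 (remaining 201 MB)
164 MB → memory block 2 (remaining 37 MB)
98 MB → memory block 3 (remaining 158 MB)
38 MB → memory block 3 (remaining 120 MB)
100 MB → memory block 3 (remaining 20 MB)
126 MB → memory block 4 (remaining 130 MB)
92 MB → memory block 4 (remaining 38 MB)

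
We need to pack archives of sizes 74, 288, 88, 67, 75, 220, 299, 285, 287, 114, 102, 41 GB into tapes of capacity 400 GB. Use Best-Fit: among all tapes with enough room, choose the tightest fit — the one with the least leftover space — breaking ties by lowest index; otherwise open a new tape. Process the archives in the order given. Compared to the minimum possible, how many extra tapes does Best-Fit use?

Best-Fit: [74,288] [88,67,75] [220] [299,41] [285,114] [287,102] → 6 tapes.
Total size 1940 GB; any packing needs at least ⌈1940/400⌉ = 5 tapes.
An optimal packing achieves that bound: [299,88] [288,102] [287,67,41] [285,114] [220,75,74] → 5 tapes.
Excess: 6 − 5 = 1.

1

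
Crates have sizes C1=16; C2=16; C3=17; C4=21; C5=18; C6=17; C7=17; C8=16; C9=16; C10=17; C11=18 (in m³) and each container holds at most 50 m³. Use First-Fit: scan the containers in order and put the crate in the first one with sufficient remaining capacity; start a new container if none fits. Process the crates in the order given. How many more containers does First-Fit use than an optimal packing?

1

First-Fit: [16,16,17] [21,18] [17,17,16] [16,17] [18] → 5 containers.
Total size 189 m³; any packing needs at least ⌈189/50⌉ = 4 containers.
An optimal packing achieves that bound: [21,18] [18,16,16] [17,17,16] [17,17,16] → 4 containers.
Excess: 5 − 4 = 1.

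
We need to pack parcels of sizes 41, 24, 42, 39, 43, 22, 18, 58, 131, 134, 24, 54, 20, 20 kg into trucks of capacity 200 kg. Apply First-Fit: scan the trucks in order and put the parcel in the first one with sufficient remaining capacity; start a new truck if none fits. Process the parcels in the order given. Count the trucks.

Put 41 kg in truck 1; 159 kg remain.
Put 24 kg in truck 1; 135 kg remain.
Put 42 kg in truck 1; 93 kg remain.
Put 39 kg in truck 1; 54 kg remain.
Put 43 kg in truck 1; 11 kg remain.
Put 22 kg in truck 2; 178 kg remain.
Put 18 kg in truck 2; 160 kg remain.
Put 58 kg in truck 2; 102 kg remain.
Put 131 kg in truck 3; 69 kg remain.
Put 134 kg in truck 4; 66 kg remain.
Put 24 kg in truck 2; 78 kg remain.
Put 54 kg in truck 2; 24 kg remain.
Put 20 kg in truck 2; 4 kg remain.
Put 20 kg in truck 3; 49 kg remain.
Final trucks: [41,24,42,39,43] [22,18,58,24,54,20] [131,20] [134].

4 trucks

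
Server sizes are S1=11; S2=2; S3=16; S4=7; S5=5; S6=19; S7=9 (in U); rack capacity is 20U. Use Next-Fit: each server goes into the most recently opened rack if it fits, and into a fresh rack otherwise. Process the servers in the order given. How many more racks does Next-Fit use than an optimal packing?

Next-Fit: [11,2] [16] [7,5] [19] [9] → 5 racks.
Total size 69U; any packing needs at least ⌈69/20⌉ = 4 racks.
An optimal packing achieves that bound: [19] [16,2] [11,9] [7,5] → 4 racks.
Excess: 5 − 4 = 1.

1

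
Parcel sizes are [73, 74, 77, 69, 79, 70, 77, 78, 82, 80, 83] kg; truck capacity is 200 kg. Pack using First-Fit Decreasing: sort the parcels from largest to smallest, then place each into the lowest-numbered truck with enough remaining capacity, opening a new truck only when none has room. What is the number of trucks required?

Sorted descending: 83, 82, 80, 79, 78, 77, 77, 74, 73, 70, 69.
truck 1: place 83 kg, 117 kg left
truck 1: place 82 kg, 35 kg left
truck 2: place 80 kg, 120 kg left
truck 2: place 79 kg, 41 kg left
truck 3: place 78 kg, 122 kg left
truck 3: place 77 kg, 45 kg left
truck 4: place 77 kg, 123 kg left
truck 4: place 74 kg, 49 kg left
truck 5: place 73 kg, 127 kg left
truck 5: place 70 kg, 57 kg left
truck 6: place 69 kg, 131 kg left
Final trucks: [83,82] [80,79] [78,77] [77,74] [73,70] [69].

6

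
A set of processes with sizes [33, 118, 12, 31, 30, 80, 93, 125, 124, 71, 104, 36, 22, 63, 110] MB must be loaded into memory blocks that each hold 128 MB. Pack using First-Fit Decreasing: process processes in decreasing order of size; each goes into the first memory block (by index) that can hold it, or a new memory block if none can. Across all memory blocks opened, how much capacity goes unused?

Sorted descending: 125, 124, 118, 110, 104, 93, 80, 71, 63, 36, 33, 31, 30, 22, 12.
125 MB → memory block 1 (remaining 3 MB)
124 MB → memory block 2 (remaining 4 MB)
118 MB → memory block 3 (remaining 10 MB)
110 MB → memory block 4 (remaining 18 MB)
104 MB → memory block 5 (remaining 24 MB)
93 MB → memory block 6 (remaining 35 MB)
80 MB → memory block 7 (remaining 48 MB)
71 MB → memory block 8 (remaining 57 MB)
63 MB → memory block 9 (remaining 65 MB)
36 MB → memory block 7 (remaining 12 MB)
33 MB → memory block 6 (remaining 2 MB)
31 MB → memory block 8 (remaining 26 MB)
30 MB → memory block 9 (remaining 35 MB)
22 MB → memory block 5 (remaining 2 MB)
12 MB → memory block 4 (remaining 6 MB)
9 memory blocks × 128 MB = 1152 MB; used 1052 MB; unused 100 MB.

100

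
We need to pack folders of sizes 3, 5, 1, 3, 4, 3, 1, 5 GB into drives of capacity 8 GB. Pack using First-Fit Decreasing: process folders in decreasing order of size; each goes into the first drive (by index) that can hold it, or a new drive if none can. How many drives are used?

Sorted descending: 5, 5, 4, 3, 3, 3, 1, 1.
drive 1: place 5 GB, 3 GB left
drive 2: place 5 GB, 3 GB left
drive 3: place 4 GB, 4 GB left
drive 1: place 3 GB, 0 GB left
drive 2: place 3 GB, 0 GB left
drive 3: place 3 GB, 1 GB left
drive 3: place 1 GB, 0 GB left
drive 4: place 1 GB, 7 GB left
Final drives: [5,3] [5,3] [4,3,1] [1].

4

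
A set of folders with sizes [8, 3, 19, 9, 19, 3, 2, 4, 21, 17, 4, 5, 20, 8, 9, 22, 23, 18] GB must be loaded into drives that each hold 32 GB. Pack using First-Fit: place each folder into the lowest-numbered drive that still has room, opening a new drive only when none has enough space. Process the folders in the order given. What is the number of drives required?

8

Put 8 GB in drive 1; 24 GB remain.
Put 3 GB in drive 1; 21 GB remain.
Put 19 GB in drive 1; 2 GB remain.
Put 9 GB in drive 2; 23 GB remain.
Put 19 GB in drive 2; 4 GB remain.
Put 3 GB in drive 2; 1 GB remain.
Put 2 GB in drive 1; 0 GB remain.
Put 4 GB in drive 3; 28 GB remain.
Put 21 GB in drive 3; 7 GB remain.
Put 17 GB in drive 4; 15 GB remain.
Put 4 GB in drive 3; 3 GB remain.
Put 5 GB in drive 4; 10 GB remain.
Put 20 GB in drive 5; 12 GB remain.
Put 8 GB in drive 4; 2 GB remain.
Put 9 GB in drive 5; 3 GB remain.
Put 22 GB in drive 6; 10 GB remain.
Put 23 GB in drive 7; 9 GB remain.
Put 18 GB in drive 8; 14 GB remain.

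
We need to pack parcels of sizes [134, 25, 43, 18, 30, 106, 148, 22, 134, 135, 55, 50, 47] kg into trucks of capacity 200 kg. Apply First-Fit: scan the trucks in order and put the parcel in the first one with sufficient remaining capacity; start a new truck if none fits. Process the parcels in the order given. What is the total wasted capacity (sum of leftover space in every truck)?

53

Put 134 kg in truck 1; 66 kg remain.
Put 25 kg in truck 1; 41 kg remain.
Put 43 kg in truck 2; 157 kg remain.
Put 18 kg in truck 1; 23 kg remain.
Put 30 kg in truck 2; 127 kg remain.
Put 106 kg in truck 2; 21 kg remain.
Put 148 kg in truck 3; 52 kg remain.
Put 22 kg in truck 1; 1 kg remain.
Put 134 kg in truck 4; 66 kg remain.
Put 135 kg in truck 5; 65 kg remain.
Put 55 kg in truck 4; 11 kg remain.
Put 50 kg in truck 3; 2 kg remain.
Put 47 kg in truck 5; 18 kg remain.
5 trucks × 200 kg = 1000 kg; used 947 kg; unused 53 kg.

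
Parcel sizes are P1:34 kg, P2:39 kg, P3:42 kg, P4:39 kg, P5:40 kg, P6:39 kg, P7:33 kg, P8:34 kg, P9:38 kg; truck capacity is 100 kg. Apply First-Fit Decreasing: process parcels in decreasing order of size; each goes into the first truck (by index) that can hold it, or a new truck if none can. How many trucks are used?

Sorted descending: 42, 40, 39, 39, 39, 38, 34, 34, 33.
Put 42 kg in truck 1; 58 kg remain.
Put 40 kg in truck 1; 18 kg remain.
Put 39 kg in truck 2; 61 kg remain.
Put 39 kg in truck 2; 22 kg remain.
Put 39 kg in truck 3; 61 kg remain.
Put 38 kg in truck 3; 23 kg remain.
Put 34 kg in truck 4; 66 kg remain.
Put 34 kg in truck 4; 32 kg remain.
Put 33 kg in truck 5; 67 kg remain.
Final trucks: [42,40] [39,39] [39,38] [34,34] [33].

5 trucks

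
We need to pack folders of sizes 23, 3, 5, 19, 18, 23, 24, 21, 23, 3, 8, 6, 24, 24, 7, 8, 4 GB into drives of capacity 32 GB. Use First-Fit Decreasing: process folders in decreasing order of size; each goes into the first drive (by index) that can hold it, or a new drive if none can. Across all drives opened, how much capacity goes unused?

45

Sorted descending: 24, 24, 24, 23, 23, 23, 21, 19, 18, 8, 8, 7, 6, 5, 4, 3, 3.
Put 24 GB in drive 1; 8 GB remain.
Put 24 GB in drive 2; 8 GB remain.
Put 24 GB in drive 3; 8 GB remain.
Put 23 GB in drive 4; 9 GB remain.
Put 23 GB in drive 5; 9 GB remain.
Put 23 GB in drive 6; 9 GB remain.
Put 21 GB in drive 7; 11 GB remain.
Put 19 GB in drive 8; 13 GB remain.
Put 18 GB in drive 9; 14 GB remain.
Put 8 GB in drive 1; 0 GB remain.
Put 8 GB in drive 2; 0 GB remain.
Put 7 GB in drive 3; 1 GB remain.
Put 6 GB in drive 4; 3 GB remain.
Put 5 GB in drive 5; 4 GB remain.
Put 4 GB in drive 5; 0 GB remain.
Put 3 GB in drive 4; 0 GB remain.
Put 3 GB in drive 6; 6 GB remain.
9 drives × 32 GB = 288 GB; used 243 GB; unused 45 GB.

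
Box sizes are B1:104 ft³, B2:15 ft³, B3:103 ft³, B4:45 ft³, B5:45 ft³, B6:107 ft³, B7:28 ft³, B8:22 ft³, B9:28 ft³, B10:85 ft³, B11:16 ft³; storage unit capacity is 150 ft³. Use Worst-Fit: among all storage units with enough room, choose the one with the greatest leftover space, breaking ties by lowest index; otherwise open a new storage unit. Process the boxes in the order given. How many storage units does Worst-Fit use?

5

Put B1 (104 ft³) in storage unit 1; 46 ft³ remain.
Put B2 (15 ft³) in storage unit 1; 31 ft³ remain.
Put B3 (103 ft³) in storage unit 2; 47 ft³ remain.
Put B4 (45 ft³) in storage unit 2; 2 ft³ remain.
Put B5 (45 ft³) in storage unit 3; 105 ft³ remain.
Put B6 (107 ft³) in storage unit 4; 43 ft³ remain.
Put B7 (28 ft³) in storage unit 3; 77 ft³ remain.
Put B8 (22 ft³) in storage unit 3; 55 ft³ remain.
Put B9 (28 ft³) in storage unit 3; 27 ft³ remain.
Put B10 (85 ft³) in storage unit 5; 65 ft³ remain.
Put B11 (16 ft³) in storage unit 5; 49 ft³ remain.
Final storage units: [104,15] [103,45] [45,28,22,28] [107] [85,16].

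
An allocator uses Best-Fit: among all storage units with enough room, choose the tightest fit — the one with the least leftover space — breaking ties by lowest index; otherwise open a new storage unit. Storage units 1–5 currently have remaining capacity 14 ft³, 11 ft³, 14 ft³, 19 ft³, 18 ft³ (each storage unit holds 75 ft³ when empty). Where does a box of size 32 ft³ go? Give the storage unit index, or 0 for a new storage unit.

No storage unit has ≥ 32 ft³ free, so a new storage unit is opened.

0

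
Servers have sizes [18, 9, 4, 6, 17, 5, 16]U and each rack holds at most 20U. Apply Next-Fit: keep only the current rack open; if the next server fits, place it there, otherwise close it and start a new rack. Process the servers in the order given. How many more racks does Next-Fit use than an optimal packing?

Next-Fit: [18] [9,4,6] [17] [5] [16] → 5 racks.
Total size 75U; any packing needs at least ⌈75/20⌉ = 4 racks.
An optimal packing achieves that bound: [18] [17] [16,4] [9,6,5] → 4 racks.
Excess: 5 − 4 = 1.

1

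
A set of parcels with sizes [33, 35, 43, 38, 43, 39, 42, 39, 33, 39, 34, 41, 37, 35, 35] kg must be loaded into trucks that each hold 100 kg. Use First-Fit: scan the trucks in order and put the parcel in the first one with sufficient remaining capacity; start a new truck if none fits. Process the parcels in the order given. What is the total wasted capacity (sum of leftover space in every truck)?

234

truck 1: place 33 kg, 67 kg left
truck 1: place 35 kg, 32 kg left
truck 2: place 43 kg, 57 kg left
truck 2: place 38 kg, 19 kg left
truck 3: place 43 kg, 57 kg left
truck 3: place 39 kg, 18 kg left
truck 4: place 42 kg, 58 kg left
truck 4: place 39 kg, 19 kg left
truck 5: place 33 kg, 67 kg left
truck 5: place 39 kg, 28 kg left
truck 6: place 34 kg, 66 kg left
truck 6: place 41 kg, 25 kg left
truck 7: place 37 kg, 63 kg left
truck 7: place 35 kg, 28 kg left
truck 8: place 35 kg, 65 kg left
8 trucks × 100 kg = 800 kg; used 566 kg; unused 234 kg.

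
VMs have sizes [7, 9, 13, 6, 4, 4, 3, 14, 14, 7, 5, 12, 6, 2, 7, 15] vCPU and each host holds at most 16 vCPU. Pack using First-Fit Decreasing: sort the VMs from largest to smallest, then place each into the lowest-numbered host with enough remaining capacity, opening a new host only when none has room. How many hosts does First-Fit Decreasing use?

Sorted descending: 15, 14, 14, 13, 12, 9, 7, 7, 7, 6, 6, 5, 4, 4, 3, 2.
host 1: place 15 vCPU, 1 vCPU left
host 2: place 14 vCPU, 2 vCPU left
host 3: place 14 vCPU, 2 vCPU left
host 4: place 13 vCPU, 3 vCPU left
host 5: place 12 vCPU, 4 vCPU left
host 6: place 9 vCPU, 7 vCPU left
host 6: place 7 vCPU, 0 vCPU left
host 7: place 7 vCPU, 9 vCPU left
host 7: place 7 vCPU, 2 vCPU left
host 8: place 6 vCPU, 10 vCPU left
host 8: place 6 vCPU, 4 vCPU left
host 9: place 5 vCPU, 11 vCPU left
host 5: place 4 vCPU, 0 vCPU left
host 8: place 4 vCPU, 0 vCPU left
host 4: place 3 vCPU, 0 vCPU left
host 2: place 2 vCPU, 0 vCPU left
Final hosts: [15] [14,2] [14] [13,3] [12,4] [9,7] [7,7] [6,6,4] [5].

9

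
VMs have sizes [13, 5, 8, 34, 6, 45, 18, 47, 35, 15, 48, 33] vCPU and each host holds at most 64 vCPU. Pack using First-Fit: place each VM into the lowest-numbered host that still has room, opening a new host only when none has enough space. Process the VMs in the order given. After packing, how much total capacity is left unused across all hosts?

Put 13 vCPU in host 1; 51 vCPU remain.
Put 5 vCPU in host 1; 46 vCPU remain.
Put 8 vCPU in host 1; 38 vCPU remain.
Put 34 vCPU in host 1; 4 vCPU remain.
Put 6 vCPU in host 2; 58 vCPU remain.
Put 45 vCPU in host 2; 13 vCPU remain.
Put 18 vCPU in host 3; 46 vCPU remain.
Put 47 vCPU in host 4; 17 vCPU remain.
Put 35 vCPU in host 3; 11 vCPU remain.
Put 15 vCPU in host 4; 2 vCPU remain.
Put 48 vCPU in host 5; 16 vCPU remain.
Put 33 vCPU in host 6; 31 vCPU remain.
6 hosts × 64 vCPU = 384 vCPU; used 307 vCPU; unused 77 vCPU.

77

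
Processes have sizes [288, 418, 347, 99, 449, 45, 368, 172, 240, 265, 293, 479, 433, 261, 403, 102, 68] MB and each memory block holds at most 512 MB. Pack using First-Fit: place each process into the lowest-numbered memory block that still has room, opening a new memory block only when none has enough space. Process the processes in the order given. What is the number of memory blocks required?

12 memory blocks

memory block 1: place 288 MB, 224 MB left
memory block 2: place 418 MB, 94 MB left
memory block 3: place 347 MB, 165 MB left
memory block 1: place 99 MB, 125 MB left
memory block 4: place 449 MB, 63 MB left
memory block 1: place 45 MB, 80 MB left
memory block 5: place 368 MB, 144 MB left
memory block 6: place 172 MB, 340 MB left
memory block 6: place 240 MB, 100 MB left
memory block 7: place 265 MB, 247 MB left
memory block 8: place 293 MB, 219 MB left
memory block 9: place 479 MB, 33 MB left
memory block 10: place 433 MB, 79 MB left
memory block 11: place 261 MB, 251 MB left
memory block 12: place 403 MB, 109 MB left
memory block 3: place 102 MB, 63 MB left
memory block 1: place 68 MB, 12 MB left
Final memory blocks: [288,99,45,68] [418] [347,102] [449] [368] [172,240] [265] [293] [479] [433] [261] [403].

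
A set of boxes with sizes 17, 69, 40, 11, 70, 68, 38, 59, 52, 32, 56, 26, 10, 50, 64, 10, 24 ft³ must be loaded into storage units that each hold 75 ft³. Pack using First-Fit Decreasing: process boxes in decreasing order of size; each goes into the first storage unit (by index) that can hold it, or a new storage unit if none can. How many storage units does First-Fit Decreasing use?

Sorted descending: 70, 69, 68, 64, 59, 56, 52, 50, 40, 38, 32, 26, 24, 17, 11, 10, 10.
storage unit 1: place 70 ft³, 5 ft³ left
storage unit 2: place 69 ft³, 6 ft³ left
storage unit 3: place 68 ft³, 7 ft³ left
storage unit 4: place 64 ft³, 11 ft³ left
storage unit 5: place 59 ft³, 16 ft³ left
storage unit 6: place 56 ft³, 19 ft³ left
storage unit 7: place 52 ft³, 23 ft³ left
storage unit 8: place 50 ft³, 25 ft³ left
storage unit 9: place 40 ft³, 35 ft³ left
storage unit 10: place 38 ft³, 37 ft³ left
storage unit 9: place 32 ft³, 3 ft³ left
storage unit 10: place 26 ft³, 11 ft³ left
storage unit 8: place 24 ft³, 1 ft³ left
storage unit 6: place 17 ft³, 2 ft³ left
storage unit 4: place 11 ft³, 0 ft³ left
storage unit 5: place 10 ft³, 6 ft³ left
storage unit 7: place 10 ft³, 13 ft³ left
Final storage units: [70] [69] [68] [64,11] [59,10] [56,17] [52,10] [50,24] [40,32] [38,26].

10 storage units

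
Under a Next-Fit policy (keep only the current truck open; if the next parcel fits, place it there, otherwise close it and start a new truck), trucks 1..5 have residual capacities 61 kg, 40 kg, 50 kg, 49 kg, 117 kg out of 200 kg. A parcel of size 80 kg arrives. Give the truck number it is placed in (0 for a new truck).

Next-Fit only looks at truck 5, which has 117 kg free.
80 kg fits there.

5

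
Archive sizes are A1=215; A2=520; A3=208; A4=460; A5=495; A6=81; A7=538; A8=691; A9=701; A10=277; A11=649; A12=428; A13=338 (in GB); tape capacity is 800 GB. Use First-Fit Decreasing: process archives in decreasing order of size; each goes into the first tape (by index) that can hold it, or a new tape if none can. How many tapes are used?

Sorted descending: 701, 691, 649, 538, 520, 495, 460, 428, 338, 277, 215, 208, 81.
tape 1: place 701 GB, 99 GB left
tape 2: place 691 GB, 109 GB left
tape 3: place 649 GB, 151 GB left
tape 4: place 538 GB, 262 GB left
tape 5: place 520 GB, 280 GB left
tape 6: place 495 GB, 305 GB left
tape 7: place 460 GB, 340 GB left
tape 8: place 428 GB, 372 GB left
tape 7: place 338 GB, 2 GB left
tape 5: place 277 GB, 3 GB left
tape 4: place 215 GB, 47 GB left
tape 6: place 208 GB, 97 GB left
tape 1: place 81 GB, 18 GB left

8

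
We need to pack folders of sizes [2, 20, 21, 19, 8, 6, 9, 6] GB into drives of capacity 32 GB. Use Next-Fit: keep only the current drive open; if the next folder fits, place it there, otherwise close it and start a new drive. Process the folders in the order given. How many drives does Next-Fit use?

2 GB → drive 1 (remaining 30 GB)
20 GB → drive 1 (remaining 10 GB)
21 GB → drive 2 (remaining 11 GB)
19 GB → drive 3 (remaining 13 GB)
8 GB → drive 3 (remaining 5 GB)
6 GB → drive 4 (remaining 26 GB)
9 GB → drive 4 (remaining 17 GB)
6 GB → drive 4 (remaining 11 GB)

4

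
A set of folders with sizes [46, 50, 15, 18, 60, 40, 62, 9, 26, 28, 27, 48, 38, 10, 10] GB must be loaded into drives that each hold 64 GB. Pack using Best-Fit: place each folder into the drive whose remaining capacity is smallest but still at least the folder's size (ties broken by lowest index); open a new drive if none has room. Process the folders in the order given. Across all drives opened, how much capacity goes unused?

Put 46 GB in drive 1; 18 GB remain.
Put 50 GB in drive 2; 14 GB remain.
Put 15 GB in drive 1; 3 GB remain.
Put 18 GB in drive 3; 46 GB remain.
Put 60 GB in drive 4; 4 GB remain.
Put 40 GB in drive 3; 6 GB remain.
Put 62 GB in drive 5; 2 GB remain.
Put 9 GB in drive 2; 5 GB remain.
Put 26 GB in drive 6; 38 GB remain.
Put 28 GB in drive 6; 10 GB remain.
Put 27 GB in drive 7; 37 GB remain.
Put 48 GB in drive 8; 16 GB remain.
Put 38 GB in drive 9; 26 GB remain.
Put 10 GB in drive 6; 0 GB remain.
Put 10 GB in drive 8; 6 GB remain.
9 drives × 64 GB = 576 GB; used 487 GB; unused 89 GB.

89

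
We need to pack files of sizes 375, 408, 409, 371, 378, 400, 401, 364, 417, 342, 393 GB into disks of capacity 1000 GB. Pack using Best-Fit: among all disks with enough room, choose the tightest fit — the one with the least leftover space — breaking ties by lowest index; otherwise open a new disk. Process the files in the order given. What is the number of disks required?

disk 1: place 375 GB, 625 GB left
disk 1: place 408 GB, 217 GB left
disk 2: place 409 GB, 591 GB left
disk 2: place 371 GB, 220 GB left
disk 3: place 378 GB, 622 GB left
disk 3: place 400 GB, 222 GB left
disk 4: place 401 GB, 599 GB left
disk 4: place 364 GB, 235 GB left
disk 5: place 417 GB, 583 GB left
disk 5: place 342 GB, 241 GB left
disk 6: place 393 GB, 607 GB left
Final disks: [375,408] [409,371] [378,400] [401,364] [417,342] [393].

6 disks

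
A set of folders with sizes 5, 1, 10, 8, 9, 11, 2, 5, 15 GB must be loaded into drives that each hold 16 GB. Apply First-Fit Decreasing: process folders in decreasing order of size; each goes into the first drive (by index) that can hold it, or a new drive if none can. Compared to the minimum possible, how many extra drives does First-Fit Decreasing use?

0

First-Fit Decreasing: [15,1] [11,5] [10,5] [9,2] [8] → 5 drives.
Total size 66 GB; any packing needs at least ⌈66/16⌉ = 5 drives.
So 5 is already optimal.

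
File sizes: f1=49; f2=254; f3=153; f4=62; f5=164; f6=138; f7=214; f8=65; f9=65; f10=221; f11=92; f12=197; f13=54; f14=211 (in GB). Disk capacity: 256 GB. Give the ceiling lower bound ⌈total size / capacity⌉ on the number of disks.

8

Total size = 49 + 254 + 153 + 62 + 164 + 138 + 214 + 65 + 65 + 221 + 92 + 197 + 54 + 211 = 1939 GB.
⌈1939 / 256⌉ = 8.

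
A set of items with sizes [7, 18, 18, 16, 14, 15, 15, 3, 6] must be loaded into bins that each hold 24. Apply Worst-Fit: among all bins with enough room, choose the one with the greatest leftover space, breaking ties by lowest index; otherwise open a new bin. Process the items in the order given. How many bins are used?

7 → bin 1 (remaining 17)
18 → bin 2 (remaining 6)
18 → bin 3 (remaining 6)
16 → bin 1 (remaining 1)
14 → bin 4 (remaining 10)
15 → bin 5 (remaining 9)
15 → bin 6 (remaining 9)
3 → bin 4 (remaining 7)
6 → bin 5 (remaining 3)
Final bins: [7,16] [18] [18] [14,3] [15,6] [15].

6 bins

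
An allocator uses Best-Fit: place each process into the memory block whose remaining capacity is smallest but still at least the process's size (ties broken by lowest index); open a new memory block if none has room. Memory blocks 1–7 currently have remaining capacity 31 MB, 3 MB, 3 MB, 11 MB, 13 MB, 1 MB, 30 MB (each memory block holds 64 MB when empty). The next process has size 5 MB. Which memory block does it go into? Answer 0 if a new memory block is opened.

Memory blocks with room: memory block 1 (31 MB), memory block 4 (11 MB), memory block 5 (13 MB), memory block 7 (30 MB).
Tightest fit is memory block 4 with 11 MB free.

4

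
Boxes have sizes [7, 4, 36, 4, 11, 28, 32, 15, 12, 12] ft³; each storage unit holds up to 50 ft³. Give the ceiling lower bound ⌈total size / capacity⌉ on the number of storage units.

4

Total size = 7 + 4 + 36 + 4 + 11 + 28 + 32 + 15 + 12 + 12 = 161 ft³.
⌈161 / 50⌉ = 4.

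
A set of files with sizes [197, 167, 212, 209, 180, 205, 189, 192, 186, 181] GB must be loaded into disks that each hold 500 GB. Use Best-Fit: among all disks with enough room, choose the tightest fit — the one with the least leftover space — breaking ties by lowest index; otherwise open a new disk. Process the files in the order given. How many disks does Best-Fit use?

5

disk 1: place 197 GB, 303 GB left
disk 1: place 167 GB, 136 GB left
disk 2: place 212 GB, 288 GB left
disk 2: place 209 GB, 79 GB left
disk 3: place 180 GB, 320 GB left
disk 3: place 205 GB, 115 GB left
disk 4: place 189 GB, 311 GB left
disk 4: place 192 GB, 119 GB left
disk 5: place 186 GB, 314 GB left
disk 5: place 181 GB, 133 GB left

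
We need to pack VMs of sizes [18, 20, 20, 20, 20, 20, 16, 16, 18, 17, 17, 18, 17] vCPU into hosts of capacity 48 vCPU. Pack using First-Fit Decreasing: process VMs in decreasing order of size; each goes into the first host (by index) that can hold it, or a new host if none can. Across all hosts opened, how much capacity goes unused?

Sorted descending: 20, 20, 20, 20, 20, 18, 18, 18, 17, 17, 17, 16, 16.
Put 20 vCPU in host 1; 28 vCPU remain.
Put 20 vCPU in host 1; 8 vCPU remain.
Put 20 vCPU in host 2; 28 vCPU remain.
Put 20 vCPU in host 2; 8 vCPU remain.
Put 20 vCPU in host 3; 28 vCPU remain.
Put 18 vCPU in host 3; 10 vCPU remain.
Put 18 vCPU in host 4; 30 vCPU remain.
Put 18 vCPU in host 4; 12 vCPU remain.
Put 17 vCPU in host 5; 31 vCPU remain.
Put 17 vCPU in host 5; 14 vCPU remain.
Put 17 vCPU in host 6; 31 vCPU remain.
Put 16 vCPU in host 6; 15 vCPU remain.
Put 16 vCPU in host 7; 32 vCPU remain.
7 hosts × 48 vCPU = 336 vCPU; used 237 vCPU; unused 99 vCPU.

99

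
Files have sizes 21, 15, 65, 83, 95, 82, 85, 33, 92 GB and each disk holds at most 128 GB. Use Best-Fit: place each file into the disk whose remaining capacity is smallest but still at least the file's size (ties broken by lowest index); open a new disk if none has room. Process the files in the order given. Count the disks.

21 GB → disk 1 (remaining 107 GB)
15 GB → disk 1 (remaining 92 GB)
65 GB → disk 1 (remaining 27 GB)
83 GB → disk 2 (remaining 45 GB)
95 GB → disk 3 (remaining 33 GB)
82 GB → disk 4 (remaining 46 GB)
85 GB → disk 5 (remaining 43 GB)
33 GB → disk 3 (remaining 0 GB)
92 GB → disk 6 (remaining 36 GB)

6 disks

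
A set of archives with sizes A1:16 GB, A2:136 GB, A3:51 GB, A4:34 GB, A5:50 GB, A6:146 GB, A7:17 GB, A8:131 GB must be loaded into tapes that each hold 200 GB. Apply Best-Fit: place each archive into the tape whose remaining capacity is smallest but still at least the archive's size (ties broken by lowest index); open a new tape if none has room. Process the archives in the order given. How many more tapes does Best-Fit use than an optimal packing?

1

Best-Fit: [16,136,34] [51,50] [146,17] [131] → 4 tapes.
Total size 581 GB; any packing needs at least ⌈581/200⌉ = 3 tapes.
An optimal packing achieves that bound: [146,51] [136,50] [131,34,17,16] → 3 tapes.
Excess: 4 − 3 = 1.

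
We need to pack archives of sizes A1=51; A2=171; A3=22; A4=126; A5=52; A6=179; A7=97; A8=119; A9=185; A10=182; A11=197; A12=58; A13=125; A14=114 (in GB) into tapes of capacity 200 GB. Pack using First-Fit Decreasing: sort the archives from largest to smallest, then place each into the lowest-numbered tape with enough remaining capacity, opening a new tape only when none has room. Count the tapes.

Sorted descending: 197, 185, 182, 179, 171, 126, 125, 119, 114, 97, 58, 52, 51, 22.
tape 1: place 197 GB, 3 GB left
tape 2: place 185 GB, 15 GB left
tape 3: place 182 GB, 18 GB left
tape 4: place 179 GB, 21 GB left
tape 5: place 171 GB, 29 GB left
tape 6: place 126 GB, 74 GB left
tape 7: place 125 GB, 75 GB left
tape 8: place 119 GB, 81 GB left
tape 9: place 114 GB, 86 GB left
tape 10: place 97 GB, 103 GB left
tape 6: place 58 GB, 16 GB left
tape 7: place 52 GB, 23 GB left
tape 8: place 51 GB, 30 GB left
tape 5: place 22 GB, 7 GB left
Final tapes: [197] [185] [182] [179] [171,22] [126,58] [125,52] [119,51] [114] [97].

10 tapes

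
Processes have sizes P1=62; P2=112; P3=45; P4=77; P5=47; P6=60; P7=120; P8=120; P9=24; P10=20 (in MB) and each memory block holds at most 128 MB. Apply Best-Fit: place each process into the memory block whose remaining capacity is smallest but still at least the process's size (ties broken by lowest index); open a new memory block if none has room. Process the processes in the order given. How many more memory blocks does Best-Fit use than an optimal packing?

Best-Fit: [62,45,20] [112] [77,47] [60,24] [120] [120] → 6 memory blocks.
Total size 687 MB; any packing needs at least ⌈687/128⌉ = 6 memory blocks.
So 6 is already optimal.

0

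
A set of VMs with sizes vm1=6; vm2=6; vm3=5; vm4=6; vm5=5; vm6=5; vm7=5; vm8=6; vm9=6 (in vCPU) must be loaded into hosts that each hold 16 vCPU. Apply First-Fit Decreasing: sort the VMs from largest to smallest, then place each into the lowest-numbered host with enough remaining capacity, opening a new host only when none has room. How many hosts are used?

4 hosts

Sorted descending: 6, 6, 6, 6, 6, 5, 5, 5, 5.
host 1: place 6 vCPU, 10 vCPU left
host 1: place 6 vCPU, 4 vCPU left
host 2: place 6 vCPU, 10 vCPU left
host 2: place 6 vCPU, 4 vCPU left
host 3: place 6 vCPU, 10 vCPU left
host 3: place 5 vCPU, 5 vCPU left
host 3: place 5 vCPU, 0 vCPU left
host 4: place 5 vCPU, 11 vCPU left
host 4: place 5 vCPU, 6 vCPU left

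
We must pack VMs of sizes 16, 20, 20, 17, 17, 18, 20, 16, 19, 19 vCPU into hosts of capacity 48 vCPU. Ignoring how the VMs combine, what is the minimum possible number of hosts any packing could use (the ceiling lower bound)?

4

Total size = 16 + 20 + 20 + 17 + 17 + 18 + 20 + 16 + 19 + 19 = 182 vCPU.
⌈182 / 48⌉ = 4.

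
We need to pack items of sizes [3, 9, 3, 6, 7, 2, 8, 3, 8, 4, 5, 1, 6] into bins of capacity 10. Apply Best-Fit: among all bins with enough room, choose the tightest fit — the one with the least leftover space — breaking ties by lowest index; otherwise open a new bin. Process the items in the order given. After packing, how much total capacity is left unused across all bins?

15

Put 3 in bin 1; 7 remain.
Put 9 in bin 2; 1 remain.
Put 3 in bin 1; 4 remain.
Put 6 in bin 3; 4 remain.
Put 7 in bin 4; 3 remain.
Put 2 in bin 4; 1 remain.
Put 8 in bin 5; 2 remain.
Put 3 in bin 1; 1 remain.
Put 8 in bin 6; 2 remain.
Put 4 in bin 3; 0 remain.
Put 5 in bin 7; 5 remain.
Put 1 in bin 1; 0 remain.
Put 6 in bin 8; 4 remain.
8 bins × 10 = 80; used 65; unused 15.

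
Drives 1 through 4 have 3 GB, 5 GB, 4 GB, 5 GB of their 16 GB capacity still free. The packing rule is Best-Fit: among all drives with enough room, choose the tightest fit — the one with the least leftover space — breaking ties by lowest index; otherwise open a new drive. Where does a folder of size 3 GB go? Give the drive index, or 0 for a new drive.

Drives with room: drive 1 (3 GB), drive 2 (5 GB), drive 3 (4 GB), drive 4 (5 GB).
Tightest fit is drive 1 with 3 GB free.

1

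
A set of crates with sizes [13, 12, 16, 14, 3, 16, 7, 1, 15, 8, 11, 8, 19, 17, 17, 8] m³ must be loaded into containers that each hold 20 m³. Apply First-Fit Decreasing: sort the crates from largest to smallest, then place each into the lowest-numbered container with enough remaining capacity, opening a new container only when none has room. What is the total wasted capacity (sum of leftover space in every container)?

Sorted descending: 19, 17, 17, 16, 16, 15, 14, 13, 12, 11, 8, 8, 8, 7, 3, 1.
container 1: place 19 m³, 1 m³ left
container 2: place 17 m³, 3 m³ left
container 3: place 17 m³, 3 m³ left
container 4: place 16 m³, 4 m³ left
container 5: place 16 m³, 4 m³ left
container 6: place 15 m³, 5 m³ left
container 7: place 14 m³, 6 m³ left
container 8: place 13 m³, 7 m³ left
container 9: place 12 m³, 8 m³ left
container 10: place 11 m³, 9 m³ left
container 9: place 8 m³, 0 m³ left
container 10: place 8 m³, 1 m³ left
container 11: place 8 m³, 12 m³ left
container 8: place 7 m³, 0 m³ left
container 2: place 3 m³, 0 m³ left
container 1: place 1 m³, 0 m³ left
11 containers × 20 m³ = 220 m³; used 185 m³; unused 35 m³.

35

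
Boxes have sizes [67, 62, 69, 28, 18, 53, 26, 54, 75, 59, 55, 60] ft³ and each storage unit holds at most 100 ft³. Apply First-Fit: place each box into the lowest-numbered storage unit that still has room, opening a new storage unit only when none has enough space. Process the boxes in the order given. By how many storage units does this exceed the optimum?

First-Fit: [67,28] [62,18] [69,26] [53] [54] [75] [59] [55] [60] → 9 storage units.
9 boxes exceed 50 ft³ (half the capacity), and no two of those can share a storage unit, so at least 9 storage units are needed.
So 9 is already optimal.

0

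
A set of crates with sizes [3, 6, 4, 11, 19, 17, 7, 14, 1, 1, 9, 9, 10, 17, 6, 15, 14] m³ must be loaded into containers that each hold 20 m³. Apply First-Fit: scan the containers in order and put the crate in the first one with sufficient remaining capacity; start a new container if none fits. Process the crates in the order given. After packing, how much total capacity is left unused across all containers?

container 1: place 3 m³, 17 m³ left
container 1: place 6 m³, 11 m³ left
container 1: place 4 m³, 7 m³ left
container 2: place 11 m³, 9 m³ left
container 3: place 19 m³, 1 m³ left
container 4: place 17 m³, 3 m³ left
container 1: place 7 m³, 0 m³ left
container 5: place 14 m³, 6 m³ left
container 2: place 1 m³, 8 m³ left
container 2: place 1 m³, 7 m³ left
container 6: place 9 m³, 11 m³ left
container 6: place 9 m³, 2 m³ left
container 7: place 10 m³, 10 m³ left
container 8: place 17 m³, 3 m³ left
container 2: place 6 m³, 1 m³ left
container 9: place 15 m³, 5 m³ left
container 10: place 14 m³, 6 m³ left
10 containers × 20 m³ = 200 m³; used 163 m³; unused 37 m³.

37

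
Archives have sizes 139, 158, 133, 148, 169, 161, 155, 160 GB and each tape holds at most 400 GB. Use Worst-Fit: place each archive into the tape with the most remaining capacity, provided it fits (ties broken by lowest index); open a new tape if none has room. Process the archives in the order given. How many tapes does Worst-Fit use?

139 GB → tape 1 (remaining 261 GB)
158 GB → tape 1 (remaining 103 GB)
133 GB → tape 2 (remaining 267 GB)
148 GB → tape 2 (remaining 119 GB)
169 GB → tape 3 (remaining 231 GB)
161 GB → tape 3 (remaining 70 GB)
155 GB → tape 4 (remaining 245 GB)
160 GB → tape 4 (remaining 85 GB)
Final tapes: [139,158] [133,148] [169,161] [155,160].

4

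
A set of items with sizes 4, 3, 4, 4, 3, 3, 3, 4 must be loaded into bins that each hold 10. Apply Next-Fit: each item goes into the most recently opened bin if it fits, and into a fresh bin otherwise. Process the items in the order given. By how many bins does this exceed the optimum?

Next-Fit: [4,3] [4,4] [3,3,3] [4] → 4 bins.
Total size 28; any packing needs at least ⌈28/10⌉ = 3 bins.
An optimal packing achieves that bound: [4,4] [4,3,3] [4,3,3] → 3 bins.
Excess: 4 − 3 = 1.

1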